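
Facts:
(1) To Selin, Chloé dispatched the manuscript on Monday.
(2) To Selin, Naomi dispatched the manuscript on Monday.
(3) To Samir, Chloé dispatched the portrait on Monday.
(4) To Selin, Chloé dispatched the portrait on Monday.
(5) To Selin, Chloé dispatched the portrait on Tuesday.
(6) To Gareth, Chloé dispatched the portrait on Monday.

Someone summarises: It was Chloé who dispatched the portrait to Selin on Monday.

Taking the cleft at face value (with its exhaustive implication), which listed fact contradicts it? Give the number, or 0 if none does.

Focus of the cleft: "Chloé" (the agent). Presupposed background: thing = the portrait, recipient = Selin, setting = on Monday.
Exhaustivity: Chloé is the only agent satisfying that background.
No listed fact matches the background with a different agent. Exhaustivity holds.

0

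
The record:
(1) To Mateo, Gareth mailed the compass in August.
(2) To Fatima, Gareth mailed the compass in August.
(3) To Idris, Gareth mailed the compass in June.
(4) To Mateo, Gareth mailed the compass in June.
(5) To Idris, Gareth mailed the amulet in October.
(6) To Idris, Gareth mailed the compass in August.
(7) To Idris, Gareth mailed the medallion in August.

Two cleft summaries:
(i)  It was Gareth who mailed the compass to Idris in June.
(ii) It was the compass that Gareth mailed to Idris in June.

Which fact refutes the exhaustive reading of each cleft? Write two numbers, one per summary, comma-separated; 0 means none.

Summary (i) focuses "Gareth" (the agent); background thing = the compass, recipient = Idris, setting = in June. No fact matches that background with a different agent, so 0.
Summary (ii) focuses "the compass" (the thing); background agent = Gareth, recipient = Idris, setting = in June. No fact matches that background with a different thing, so 0.

0, 0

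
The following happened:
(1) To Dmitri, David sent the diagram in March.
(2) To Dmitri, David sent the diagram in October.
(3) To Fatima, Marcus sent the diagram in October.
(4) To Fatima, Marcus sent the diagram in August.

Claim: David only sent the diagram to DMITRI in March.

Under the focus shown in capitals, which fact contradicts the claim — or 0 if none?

The capitals mark "Dmitri" as focus. So "only" rules out other recipients, with the rest (same agent, thing, setting (David / the diagram / in March)) as background.
No fact matches same agent, thing, setting (David / the diagram / in March) with a different recipient — every other fact differs on at least one backgrounded slot. So no fact refutes it.

0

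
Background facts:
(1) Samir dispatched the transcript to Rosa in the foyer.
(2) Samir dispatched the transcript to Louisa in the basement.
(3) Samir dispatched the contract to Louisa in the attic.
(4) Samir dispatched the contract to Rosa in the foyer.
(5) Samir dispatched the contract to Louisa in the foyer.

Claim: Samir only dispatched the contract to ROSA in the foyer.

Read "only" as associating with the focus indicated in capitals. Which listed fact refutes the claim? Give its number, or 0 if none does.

5

Focus (in capitals) is "Rosa" — the recipient. "Only" excludes alternative recipients while holding fixed agent = Samir, thing = the contract, setting = in the foyer.
Fact (5) shares the background but differs in recipient (Louisa) — a counterexample.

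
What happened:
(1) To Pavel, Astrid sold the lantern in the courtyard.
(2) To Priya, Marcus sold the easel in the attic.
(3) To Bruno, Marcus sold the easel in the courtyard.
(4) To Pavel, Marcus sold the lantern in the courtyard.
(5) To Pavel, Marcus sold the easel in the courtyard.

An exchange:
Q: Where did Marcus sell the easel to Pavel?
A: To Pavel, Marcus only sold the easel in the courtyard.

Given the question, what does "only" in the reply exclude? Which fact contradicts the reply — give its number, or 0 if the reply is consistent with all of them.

Answering "Where did ...?" puts focus on the setting — here, "in the courtyard".
"Only" then excludes alternative settings while the background — Marcus as agent and the easel as thing and Pavel as recipient — is held fixed.
No fact keeps Marcus as agent and the easel as thing and Pavel as recipient while changing the setting; every other fact differs on something backgrounded. The reply stands.
(Fact (4) would refute a reading with focus on the thing — but that is not what the question asks.)

0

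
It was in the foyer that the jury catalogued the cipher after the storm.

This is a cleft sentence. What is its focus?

In an it-cleft "It was X that/who ...", the clefted constituent X is the focus; the that/who-clause expresses the presupposed open proposition.
Here the focus is "in the foyer". The backgrounded (presupposed) material includes "the jury", "the cipher" and "after the storm".

in the foyer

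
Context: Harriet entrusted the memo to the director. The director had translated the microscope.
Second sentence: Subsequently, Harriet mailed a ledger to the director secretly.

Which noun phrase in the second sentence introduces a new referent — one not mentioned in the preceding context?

a ledger

"Harriet" and "the director" in the second sentence are given — already mentioned in the context.
"a ledger" has no antecedent in the context; it is discourse-new (the indefinite article also signals a new referent).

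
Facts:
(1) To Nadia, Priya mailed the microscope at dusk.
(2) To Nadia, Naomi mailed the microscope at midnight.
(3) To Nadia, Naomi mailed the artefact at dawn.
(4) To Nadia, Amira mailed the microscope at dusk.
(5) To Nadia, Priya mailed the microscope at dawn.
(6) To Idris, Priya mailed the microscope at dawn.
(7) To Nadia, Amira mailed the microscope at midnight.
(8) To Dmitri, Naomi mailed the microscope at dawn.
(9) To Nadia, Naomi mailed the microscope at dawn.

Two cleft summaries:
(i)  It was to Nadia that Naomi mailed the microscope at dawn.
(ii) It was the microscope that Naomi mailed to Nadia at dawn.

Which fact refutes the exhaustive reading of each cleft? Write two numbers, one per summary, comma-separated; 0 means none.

Summary (i) focuses "Nadia" (the recipient); background same agent, thing, setting (Naomi / the microscope / at dawn). Fact (8) matches that background with recipient = Dmitri — refutes (i).
Summary (ii) focuses "the microscope" (the thing); background same agent, recipient, setting (Naomi / Nadia / at dawn). Fact (3) matches that background with thing = the artefact — refutes (ii).

8, 3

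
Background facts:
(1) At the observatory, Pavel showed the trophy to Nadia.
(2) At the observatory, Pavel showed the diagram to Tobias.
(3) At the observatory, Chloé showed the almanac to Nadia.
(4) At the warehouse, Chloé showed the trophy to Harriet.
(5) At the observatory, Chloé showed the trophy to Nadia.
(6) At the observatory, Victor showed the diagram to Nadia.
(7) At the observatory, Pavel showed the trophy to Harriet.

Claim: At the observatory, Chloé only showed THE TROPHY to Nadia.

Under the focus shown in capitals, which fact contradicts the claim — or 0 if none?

Focus (in capitals) is "the trophy" — the thing. "Only" excludes alternative things while holding fixed Chloé as agent and Nadia as recipient and at the observatory as setting.
Fact (3) shares the background but differs in thing (the almanac) — a counterexample.

3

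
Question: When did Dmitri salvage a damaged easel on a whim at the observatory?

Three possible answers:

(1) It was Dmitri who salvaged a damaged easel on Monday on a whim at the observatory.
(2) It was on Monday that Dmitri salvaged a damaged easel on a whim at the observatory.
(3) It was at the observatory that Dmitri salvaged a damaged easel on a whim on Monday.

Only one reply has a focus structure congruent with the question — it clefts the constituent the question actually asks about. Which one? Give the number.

The question word "when" targets the time.
Option (1) clefts "Dmitri" — the subject (agent), not what was asked.
Option (2) clefts "on Monday" — that matches what the question asks about.
Option (3) clefts "at the observatory" — the location, not what was asked.
So the congruent reply is (2).

2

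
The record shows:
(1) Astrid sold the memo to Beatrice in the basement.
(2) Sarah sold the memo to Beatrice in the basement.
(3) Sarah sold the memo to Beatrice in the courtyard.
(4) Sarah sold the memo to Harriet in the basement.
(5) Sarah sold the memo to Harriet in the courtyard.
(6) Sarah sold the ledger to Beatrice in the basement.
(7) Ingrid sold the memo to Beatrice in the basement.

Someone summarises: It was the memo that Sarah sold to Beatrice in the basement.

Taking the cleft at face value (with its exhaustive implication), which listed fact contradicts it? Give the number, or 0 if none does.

Focus of the cleft: "the memo" (the thing). Presupposed background: same agent, recipient, setting (Sarah / Beatrice / in the basement).
Exhaustivity: the memo is the only thing satisfying that background.
But fact (6) also has same agent, recipient, setting (Sarah / Beatrice / in the basement), with thing = the ledger — so the exhaustive reading fails.

6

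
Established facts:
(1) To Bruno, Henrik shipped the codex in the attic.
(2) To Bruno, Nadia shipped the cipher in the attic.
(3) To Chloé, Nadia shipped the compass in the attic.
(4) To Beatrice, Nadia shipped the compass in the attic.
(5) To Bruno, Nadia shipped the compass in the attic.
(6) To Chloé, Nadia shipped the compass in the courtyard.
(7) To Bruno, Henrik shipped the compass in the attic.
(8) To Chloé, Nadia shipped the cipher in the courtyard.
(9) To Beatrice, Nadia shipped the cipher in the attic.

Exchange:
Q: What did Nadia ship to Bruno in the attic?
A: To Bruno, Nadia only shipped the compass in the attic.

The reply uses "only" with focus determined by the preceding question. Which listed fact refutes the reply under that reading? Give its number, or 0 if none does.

The question "What did ...?" targets the thing, so in the reply the focus falls on "the compass".
"Only" then excludes alternative things while the background — agent = Nadia, recipient = Bruno, setting = in the attic — is held fixed.
Fact (2) shares the background with a different thing (the cipher) — counterexample.
(Fact (3) would refute a reading with focus on the recipient — but that is not what the question asks.)

2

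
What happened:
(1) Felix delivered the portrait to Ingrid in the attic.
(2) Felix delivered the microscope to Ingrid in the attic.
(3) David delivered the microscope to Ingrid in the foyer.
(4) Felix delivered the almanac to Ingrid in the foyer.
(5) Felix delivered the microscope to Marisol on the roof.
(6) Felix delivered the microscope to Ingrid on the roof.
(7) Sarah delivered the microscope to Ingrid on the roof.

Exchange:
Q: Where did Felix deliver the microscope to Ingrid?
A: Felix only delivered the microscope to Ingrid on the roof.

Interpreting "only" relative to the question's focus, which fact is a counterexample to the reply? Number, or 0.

2

Answering "Where did ...?" puts focus on the setting — here, "on the roof".
"Only" then excludes alternative settings while the background — agent = Felix, thing = the microscope, recipient = Ingrid — is held fixed.
Fact (2) keeps agent = Felix, thing = the microscope, recipient = Ingrid but has setting = in the attic; that refutes the reply.
(Fact (5) would refute a reading with focus on the recipient — but that is not what the question asks.)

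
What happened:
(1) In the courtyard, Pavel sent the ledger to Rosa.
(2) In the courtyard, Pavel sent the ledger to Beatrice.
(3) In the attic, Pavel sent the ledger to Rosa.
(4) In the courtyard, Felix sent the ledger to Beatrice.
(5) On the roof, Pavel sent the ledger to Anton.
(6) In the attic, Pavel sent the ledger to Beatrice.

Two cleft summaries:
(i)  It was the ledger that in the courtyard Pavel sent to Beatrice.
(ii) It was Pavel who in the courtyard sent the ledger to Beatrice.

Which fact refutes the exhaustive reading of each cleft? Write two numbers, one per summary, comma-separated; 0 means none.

0, 4

(i): focus "the ledger". No fact shares Pavel as agent and Beatrice as recipient and in the courtyard as setting with a different thing. 0.
(ii): focus "Pavel". Looking for the ledger as thing and Beatrice as recipient and in the courtyard as setting with some other agent — fact (4) has Felix there. Refuted.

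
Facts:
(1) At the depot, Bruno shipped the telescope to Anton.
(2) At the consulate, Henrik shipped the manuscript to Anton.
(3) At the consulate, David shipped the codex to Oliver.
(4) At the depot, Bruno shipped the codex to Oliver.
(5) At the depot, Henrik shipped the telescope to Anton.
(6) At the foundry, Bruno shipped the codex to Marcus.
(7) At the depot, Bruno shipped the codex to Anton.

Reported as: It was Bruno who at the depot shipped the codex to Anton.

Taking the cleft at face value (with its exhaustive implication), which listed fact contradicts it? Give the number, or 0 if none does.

0

Focus of the cleft: "Bruno" (the agent). Presupposed background: same thing, recipient, setting (the codex / Anton / at the depot).
The exhaustive reading says no other agent fits that background.
No listed fact matches the background with a different agent. Exhaustivity holds.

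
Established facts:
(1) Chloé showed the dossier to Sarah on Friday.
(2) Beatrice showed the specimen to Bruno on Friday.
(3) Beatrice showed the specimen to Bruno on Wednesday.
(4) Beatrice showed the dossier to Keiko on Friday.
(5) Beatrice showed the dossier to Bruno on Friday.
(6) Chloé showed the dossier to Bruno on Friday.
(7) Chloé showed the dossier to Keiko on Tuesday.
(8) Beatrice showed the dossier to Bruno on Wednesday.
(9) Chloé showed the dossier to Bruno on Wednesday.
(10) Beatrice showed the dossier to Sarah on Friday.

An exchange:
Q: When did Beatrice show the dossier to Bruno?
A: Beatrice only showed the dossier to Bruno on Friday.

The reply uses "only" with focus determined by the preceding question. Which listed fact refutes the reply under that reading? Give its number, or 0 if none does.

8

Answering "When did ...?" puts focus on the setting — here, "on Friday".
"Only" then excludes alternative settings while the background — same agent, thing, recipient (Beatrice / the dossier / Bruno) — is held fixed.
Fact (8) keeps same agent, thing, recipient (Beatrice / the dossier / Bruno) but has setting = on Wednesday; that refutes the reply.
(Fact (4) would refute a reading with focus on the recipient — but that is not what the question asks.)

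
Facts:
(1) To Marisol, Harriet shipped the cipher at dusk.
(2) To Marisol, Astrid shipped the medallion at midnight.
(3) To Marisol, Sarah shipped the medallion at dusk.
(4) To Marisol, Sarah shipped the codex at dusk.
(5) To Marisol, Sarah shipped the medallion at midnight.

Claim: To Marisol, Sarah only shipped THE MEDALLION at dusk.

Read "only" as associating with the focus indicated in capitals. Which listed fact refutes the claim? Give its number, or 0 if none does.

4

Focus (in capitals) is "the medallion" — the thing. "Only" excludes alternative things while holding fixed same agent, recipient, setting (Sarah / Marisol / at dusk).
Fact (4) shares the background but differs in thing (the codex) — a counterexample.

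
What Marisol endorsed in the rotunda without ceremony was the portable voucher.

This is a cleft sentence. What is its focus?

the portable voucher

In a pseudo-cleft "What ... was X", the post-copular constituent X is the focus.
Here the focus is "the portable voucher". The backgrounded (presupposed) material includes "Marisol", "without ceremony" and "in the rotunda".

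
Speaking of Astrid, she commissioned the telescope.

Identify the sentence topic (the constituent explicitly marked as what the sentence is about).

The construction explicitly marks "Astrid" as what the sentence is about — the topic.
The remainder of the clause is the comment (what is said about the topic).

Astrid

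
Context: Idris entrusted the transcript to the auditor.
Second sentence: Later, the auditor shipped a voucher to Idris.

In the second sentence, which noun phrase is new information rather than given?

a voucher

"the auditor" and "Idris" in the second sentence are given — already mentioned in the context.
"a voucher" has no antecedent in the context; it is discourse-new (the indefinite article also signals a new referent).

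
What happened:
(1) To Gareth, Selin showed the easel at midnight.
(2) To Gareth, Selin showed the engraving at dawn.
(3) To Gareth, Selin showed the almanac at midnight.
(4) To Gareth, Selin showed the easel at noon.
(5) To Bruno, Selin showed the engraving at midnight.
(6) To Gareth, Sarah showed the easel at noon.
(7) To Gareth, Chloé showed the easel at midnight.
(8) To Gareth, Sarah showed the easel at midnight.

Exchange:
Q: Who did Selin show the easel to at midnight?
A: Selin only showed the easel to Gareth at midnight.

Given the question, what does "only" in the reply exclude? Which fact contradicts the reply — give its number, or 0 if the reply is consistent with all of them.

The question "Who did ... to ...?" targets the recipient, so in the reply the focus falls on "Gareth".
"Only" then excludes alternative recipients while the background — agent = Selin, thing = the easel, setting = at midnight — is held fixed.
No fact keeps agent = Selin, thing = the easel, setting = at midnight while changing the recipient; every other fact differs on something backgrounded. The reply stands.
(Fact (4) would refute a reading with focus on the setting — but that is not what the question asks.)

0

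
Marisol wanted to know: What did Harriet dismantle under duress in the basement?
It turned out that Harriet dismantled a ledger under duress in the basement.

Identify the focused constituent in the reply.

The wh-word "what" asks about the direct object.
In the answer, "Harriet", "in the basement" and "under duress" are given — repeated from the question.
The constituent filling the direct object gap is "a ledger"; that is the focus and would carry nuclear stress.

a ledger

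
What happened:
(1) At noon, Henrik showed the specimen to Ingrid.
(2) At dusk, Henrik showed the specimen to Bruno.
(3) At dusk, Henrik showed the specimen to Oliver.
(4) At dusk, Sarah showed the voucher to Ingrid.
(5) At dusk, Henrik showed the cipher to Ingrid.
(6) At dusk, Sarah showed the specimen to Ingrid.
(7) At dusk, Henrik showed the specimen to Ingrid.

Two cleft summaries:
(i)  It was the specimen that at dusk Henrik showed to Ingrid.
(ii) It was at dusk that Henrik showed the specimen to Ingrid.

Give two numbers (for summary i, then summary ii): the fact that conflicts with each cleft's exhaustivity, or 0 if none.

Summary (i) focuses "the specimen" (the thing); background same agent, recipient, setting (Henrik / Ingrid / at dusk). Fact (5) matches that background with thing = the cipher — refutes (i).
Summary (ii) focuses "at dusk" (the setting); background same agent, thing, recipient (Henrik / the specimen / Ingrid). Fact (1) matches that background with setting = at noon — refutes (ii).

5, 1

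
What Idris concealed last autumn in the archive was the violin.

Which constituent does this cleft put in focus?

In a pseudo-cleft "What ... was X", the post-copular constituent X is the focus.
Here the focus is "the violin". The backgrounded (presupposed) material includes "Idris", "last autumn" and "in the archive".

the violin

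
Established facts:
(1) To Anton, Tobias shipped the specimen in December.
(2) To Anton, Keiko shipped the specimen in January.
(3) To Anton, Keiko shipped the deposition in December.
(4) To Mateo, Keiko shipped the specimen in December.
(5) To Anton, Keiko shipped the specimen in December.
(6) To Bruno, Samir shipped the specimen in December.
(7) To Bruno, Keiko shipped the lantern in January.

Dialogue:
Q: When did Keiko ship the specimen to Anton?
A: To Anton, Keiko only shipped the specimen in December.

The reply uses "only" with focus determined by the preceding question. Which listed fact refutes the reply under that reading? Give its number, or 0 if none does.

2

The question "When did ...?" targets the setting, so in the reply the focus falls on "in December".
So "only" ranges over settings; the rest (agent = Keiko, thing = the specimen, recipient = Anton) is presupposed.
Fact (2) shares the background with a different setting (in January) — counterexample.
(Fact (3) would refute a reading with focus on the thing — but that is not what the question asks.)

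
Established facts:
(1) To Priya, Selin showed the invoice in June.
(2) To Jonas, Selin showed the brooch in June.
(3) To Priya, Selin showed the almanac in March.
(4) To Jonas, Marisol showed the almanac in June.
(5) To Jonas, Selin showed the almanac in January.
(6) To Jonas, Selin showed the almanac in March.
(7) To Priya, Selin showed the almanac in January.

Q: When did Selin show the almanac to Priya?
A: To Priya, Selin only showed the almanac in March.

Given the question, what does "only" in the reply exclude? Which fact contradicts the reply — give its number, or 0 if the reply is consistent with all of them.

The question "When did ...?" targets the setting, so in the reply the focus falls on "in March".
So "only" ranges over settings; the rest (Selin as agent and the almanac as thing and Priya as recipient) is presupposed.
Fact (7) keeps Selin as agent and the almanac as thing and Priya as recipient but has setting = in January; that refutes the reply.
(Fact (6) would refute a reading with focus on the recipient — but that is not what the question asks.)

7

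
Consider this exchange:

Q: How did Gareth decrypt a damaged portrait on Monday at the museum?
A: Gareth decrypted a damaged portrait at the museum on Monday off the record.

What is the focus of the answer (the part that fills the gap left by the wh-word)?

off the record

The wh-word "how" asks about the manner.
In the answer, "Gareth", "a damaged portrait", "on Monday" and "at the museum" are given — repeated from the question.
The constituent filling the manner gap is "off the record"; that is the focus and would carry nuclear stress.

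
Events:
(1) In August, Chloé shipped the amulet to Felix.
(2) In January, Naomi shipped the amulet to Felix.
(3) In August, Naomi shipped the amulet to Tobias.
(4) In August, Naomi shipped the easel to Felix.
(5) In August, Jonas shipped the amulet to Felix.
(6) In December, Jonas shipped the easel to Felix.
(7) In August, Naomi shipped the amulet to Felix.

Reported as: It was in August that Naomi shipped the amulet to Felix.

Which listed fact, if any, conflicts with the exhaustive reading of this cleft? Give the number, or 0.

The cleft puts "in August" in focus and presupposes the open proposition with Naomi as agent and the amulet as thing and Felix as recipient.
Exhaustivity: in August is the only setting satisfying that background.
Fact (2) shares the background but with setting = in January; exhaustivity is violated.

2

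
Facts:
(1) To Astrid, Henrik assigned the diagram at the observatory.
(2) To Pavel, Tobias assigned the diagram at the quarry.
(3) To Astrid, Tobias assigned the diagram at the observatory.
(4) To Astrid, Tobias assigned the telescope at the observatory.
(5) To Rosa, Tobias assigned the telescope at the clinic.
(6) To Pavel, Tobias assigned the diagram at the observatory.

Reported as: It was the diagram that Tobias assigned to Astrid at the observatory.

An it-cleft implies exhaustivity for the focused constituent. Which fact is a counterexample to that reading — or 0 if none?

The cleft puts "the diagram" in focus and presupposes the open proposition with agent = Tobias, recipient = Astrid, setting = at the observatory.
Exhaustivity: the diagram is the only thing satisfying that background.
Fact (4) shares the background but with thing = the telescope; exhaustivity is violated.

4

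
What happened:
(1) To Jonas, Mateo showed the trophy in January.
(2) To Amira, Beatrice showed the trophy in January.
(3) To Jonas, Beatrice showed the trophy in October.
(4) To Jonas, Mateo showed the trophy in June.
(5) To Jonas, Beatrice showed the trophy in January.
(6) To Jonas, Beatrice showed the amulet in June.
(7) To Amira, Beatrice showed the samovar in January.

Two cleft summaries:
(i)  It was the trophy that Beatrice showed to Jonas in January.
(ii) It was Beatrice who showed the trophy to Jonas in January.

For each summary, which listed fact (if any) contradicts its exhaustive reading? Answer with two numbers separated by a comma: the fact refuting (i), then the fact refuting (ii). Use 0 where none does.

(i): focus "the trophy". No fact shares same agent, recipient, setting (Beatrice / Jonas / in January) with a different thing. 0.
(ii): focus "Beatrice". Looking for same thing, recipient, setting (the trophy / Jonas / in January) with some other agent — fact (1) has Mateo there. Refuted.

0, 1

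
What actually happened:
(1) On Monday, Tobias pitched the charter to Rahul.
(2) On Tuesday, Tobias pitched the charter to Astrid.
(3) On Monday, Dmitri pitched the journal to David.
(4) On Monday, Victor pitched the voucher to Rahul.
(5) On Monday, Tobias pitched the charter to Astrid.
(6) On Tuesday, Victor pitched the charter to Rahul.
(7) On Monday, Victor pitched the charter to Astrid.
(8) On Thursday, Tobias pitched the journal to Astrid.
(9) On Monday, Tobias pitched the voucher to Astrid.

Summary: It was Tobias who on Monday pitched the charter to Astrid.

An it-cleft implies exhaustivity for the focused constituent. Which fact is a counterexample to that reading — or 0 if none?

7

The cleft puts "Tobias" in focus and presupposes the open proposition with the charter as thing and Astrid as recipient and on Monday as setting.
Exhaustivity: Tobias is the only agent satisfying that background.
Fact (7) shares the background but with agent = Victor; exhaustivity is violated.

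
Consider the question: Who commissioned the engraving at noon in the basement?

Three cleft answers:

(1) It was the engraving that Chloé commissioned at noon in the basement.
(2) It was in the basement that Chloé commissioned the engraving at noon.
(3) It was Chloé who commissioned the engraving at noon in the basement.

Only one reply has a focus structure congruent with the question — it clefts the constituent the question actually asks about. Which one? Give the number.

3

The question word "who" targets the subject (agent).
Option (1) clefts "the engraving" — the direct object, not what was asked.
Option (2) clefts "in the basement" — the location, not what was asked.
Option (3) clefts "Chloé" — that matches what the question asks about.
So the congruent reply is (3).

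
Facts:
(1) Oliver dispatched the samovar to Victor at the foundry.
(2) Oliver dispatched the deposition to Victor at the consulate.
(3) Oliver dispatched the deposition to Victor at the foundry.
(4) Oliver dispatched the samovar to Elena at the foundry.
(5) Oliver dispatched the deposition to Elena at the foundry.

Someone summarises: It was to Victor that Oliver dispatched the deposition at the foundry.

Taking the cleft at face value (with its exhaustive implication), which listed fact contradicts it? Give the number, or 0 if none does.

5

The cleft puts "Victor" in focus and presupposes the open proposition with agent = Oliver, thing = the deposition, setting = at the foundry.
The exhaustive reading says no other recipient fits that background.
Fact (5) shares the background but with recipient = Elena; exhaustivity is violated.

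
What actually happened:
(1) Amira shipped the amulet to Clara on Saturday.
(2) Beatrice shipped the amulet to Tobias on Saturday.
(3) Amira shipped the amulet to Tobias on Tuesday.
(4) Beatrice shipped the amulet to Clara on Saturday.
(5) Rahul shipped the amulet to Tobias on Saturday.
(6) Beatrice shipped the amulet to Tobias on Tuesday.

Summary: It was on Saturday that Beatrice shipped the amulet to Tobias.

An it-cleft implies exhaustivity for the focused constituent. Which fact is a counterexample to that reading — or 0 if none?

The cleft puts "on Saturday" in focus and presupposes the open proposition with agent = Beatrice, thing = the amulet, recipient = Tobias.
Exhaustivity: on Saturday is the only setting satisfying that background.
Fact (6) shares the background but with setting = on Tuesday; exhaustivity is violated.

6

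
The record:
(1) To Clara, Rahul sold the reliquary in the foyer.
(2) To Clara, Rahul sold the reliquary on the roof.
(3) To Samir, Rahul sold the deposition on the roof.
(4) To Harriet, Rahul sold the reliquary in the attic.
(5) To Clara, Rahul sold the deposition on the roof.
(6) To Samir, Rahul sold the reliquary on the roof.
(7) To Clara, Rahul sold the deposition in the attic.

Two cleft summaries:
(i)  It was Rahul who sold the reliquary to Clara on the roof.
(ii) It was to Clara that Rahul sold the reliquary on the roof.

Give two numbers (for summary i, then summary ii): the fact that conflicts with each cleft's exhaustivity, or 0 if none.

(i): focus "Rahul". No fact shares thing = the reliquary, recipient = Clara, setting = on the roof with a different agent. 0.
(ii): focus "Clara". Looking for agent = Rahul, thing = the reliquary, setting = on the roof with some other recipient — fact (6) has Samir there. Refuted.

0, 6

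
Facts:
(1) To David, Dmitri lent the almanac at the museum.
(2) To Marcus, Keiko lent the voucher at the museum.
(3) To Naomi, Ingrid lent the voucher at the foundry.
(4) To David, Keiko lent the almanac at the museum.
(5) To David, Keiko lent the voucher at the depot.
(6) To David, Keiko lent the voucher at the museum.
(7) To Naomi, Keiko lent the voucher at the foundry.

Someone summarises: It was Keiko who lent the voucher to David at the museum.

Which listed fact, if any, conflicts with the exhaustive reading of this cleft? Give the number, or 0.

0

Focus of the cleft: "Keiko" (the agent). Presupposed background: same thing, recipient, setting (the voucher / David / at the museum).
Exhaustivity: Keiko is the only agent satisfying that background.
No listed fact matches the background with a different agent. Exhaustivity holds.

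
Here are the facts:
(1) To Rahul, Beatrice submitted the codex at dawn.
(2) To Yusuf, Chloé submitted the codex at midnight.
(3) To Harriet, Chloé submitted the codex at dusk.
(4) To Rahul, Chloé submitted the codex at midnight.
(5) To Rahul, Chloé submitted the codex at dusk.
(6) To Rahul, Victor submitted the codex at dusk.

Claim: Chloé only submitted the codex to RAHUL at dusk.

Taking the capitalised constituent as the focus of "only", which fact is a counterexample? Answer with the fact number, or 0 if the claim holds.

The capitals mark "Rahul" as focus. So "only" rules out other recipients, with the rest (same agent, thing, setting (Chloé / the codex / at dusk)) as background.
Fact (3) shares the background but differs in recipient (Harriet) — a counterexample.

3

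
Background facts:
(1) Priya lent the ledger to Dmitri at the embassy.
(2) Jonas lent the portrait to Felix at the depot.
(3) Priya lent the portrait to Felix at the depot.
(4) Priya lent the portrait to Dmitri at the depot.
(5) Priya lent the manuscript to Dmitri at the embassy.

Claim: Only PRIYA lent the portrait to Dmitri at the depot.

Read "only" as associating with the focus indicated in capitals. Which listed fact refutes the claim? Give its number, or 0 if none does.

Focus (in capitals) is "Priya" — the agent. "Only" excludes alternative agents while holding fixed thing = the portrait, recipient = Dmitri, setting = at the depot.
No fact matches thing = the portrait, recipient = Dmitri, setting = at the depot with a different agent — every other fact differs on at least one backgrounded slot. So no fact refutes it.

0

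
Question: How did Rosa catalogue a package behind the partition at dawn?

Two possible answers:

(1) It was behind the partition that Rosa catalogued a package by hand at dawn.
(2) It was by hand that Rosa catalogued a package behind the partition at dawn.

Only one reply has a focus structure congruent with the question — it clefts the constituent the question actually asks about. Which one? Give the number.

The question word "how" targets the manner.
Option (1) clefts "behind the partition" — the location, not what was asked.
Option (2) clefts "by hand" — that matches what the question asks about.
So the congruent reply is (2).

2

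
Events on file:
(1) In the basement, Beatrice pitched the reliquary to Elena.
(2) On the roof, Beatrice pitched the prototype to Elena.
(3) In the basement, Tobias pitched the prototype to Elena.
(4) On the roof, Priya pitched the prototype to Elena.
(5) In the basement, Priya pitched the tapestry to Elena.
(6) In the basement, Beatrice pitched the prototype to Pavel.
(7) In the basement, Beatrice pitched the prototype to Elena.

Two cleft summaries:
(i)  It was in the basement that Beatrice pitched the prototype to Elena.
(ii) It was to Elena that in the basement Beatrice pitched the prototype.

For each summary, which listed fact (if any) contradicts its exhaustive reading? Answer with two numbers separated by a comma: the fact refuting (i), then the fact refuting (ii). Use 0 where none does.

2, 6

(i): focus "in the basement". Looking for Beatrice as agent and the prototype as thing and Elena as recipient with some other setting — fact (2) has on the roof there. Refuted.
(ii): focus "Elena". Looking for Beatrice as agent and the prototype as thing and in the basement as setting with some other recipient — fact (6) has Pavel there. Refuted.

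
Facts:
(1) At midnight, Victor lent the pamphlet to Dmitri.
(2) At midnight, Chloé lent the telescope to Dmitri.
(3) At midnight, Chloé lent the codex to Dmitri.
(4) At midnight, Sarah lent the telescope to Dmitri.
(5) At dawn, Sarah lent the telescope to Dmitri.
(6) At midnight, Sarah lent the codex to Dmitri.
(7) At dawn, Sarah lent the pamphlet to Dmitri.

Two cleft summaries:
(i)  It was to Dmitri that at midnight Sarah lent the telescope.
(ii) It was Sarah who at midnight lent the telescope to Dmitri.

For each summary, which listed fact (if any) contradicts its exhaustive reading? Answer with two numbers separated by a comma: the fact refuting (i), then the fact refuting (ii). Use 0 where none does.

0, 2

Summary (i) focuses "Dmitri" (the recipient); background agent = Sarah, thing = the telescope, setting = at midnight. No fact matches that background with a different recipient, so 0.
Summary (ii) focuses "Sarah" (the agent); background thing = the telescope, recipient = Dmitri, setting = at midnight. Fact (2) matches that background with agent = Chloé — refutes (ii).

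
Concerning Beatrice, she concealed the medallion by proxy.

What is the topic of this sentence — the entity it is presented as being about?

The construction explicitly marks "Beatrice" as what the sentence is about — the topic.
The remainder of the clause is the comment (what is said about the topic).

Beatrice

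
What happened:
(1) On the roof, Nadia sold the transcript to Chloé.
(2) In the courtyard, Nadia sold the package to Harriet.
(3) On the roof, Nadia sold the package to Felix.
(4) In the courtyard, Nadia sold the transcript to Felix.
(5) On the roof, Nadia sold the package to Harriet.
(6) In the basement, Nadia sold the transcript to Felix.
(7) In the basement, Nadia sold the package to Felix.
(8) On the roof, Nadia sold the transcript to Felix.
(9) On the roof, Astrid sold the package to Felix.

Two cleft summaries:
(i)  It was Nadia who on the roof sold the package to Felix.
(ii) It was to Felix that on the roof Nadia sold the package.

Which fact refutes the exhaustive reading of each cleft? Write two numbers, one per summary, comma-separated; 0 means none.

9, 5

Summary (i) focuses "Nadia" (the agent); background same thing, recipient, setting (the package / Felix / on the roof). Fact (9) matches that background with agent = Astrid — refutes (i).
Summary (ii) focuses "Felix" (the recipient); background same agent, thing, setting (Nadia / the package / on the roof). Fact (5) matches that background with recipient = Harriet — refutes (ii).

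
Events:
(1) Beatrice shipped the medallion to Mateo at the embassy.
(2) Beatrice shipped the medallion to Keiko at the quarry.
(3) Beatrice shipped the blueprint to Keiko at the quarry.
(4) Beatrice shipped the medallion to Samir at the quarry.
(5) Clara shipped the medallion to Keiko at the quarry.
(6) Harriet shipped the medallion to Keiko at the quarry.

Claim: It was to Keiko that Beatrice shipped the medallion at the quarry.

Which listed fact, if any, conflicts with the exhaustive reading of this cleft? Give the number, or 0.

4

Focus of the cleft: "Keiko" (the recipient). Presupposed background: Beatrice as agent and the medallion as thing and at the quarry as setting.
Exhaustivity: Keiko is the only recipient satisfying that background.
Fact (4) shares the background but with recipient = Samir; exhaustivity is violated.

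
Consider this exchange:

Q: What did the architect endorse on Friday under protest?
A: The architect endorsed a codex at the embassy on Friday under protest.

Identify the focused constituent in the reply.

The wh-word "what" asks about the direct object.
In the answer, "the architect", "under protest" and "on Friday" are given — repeated from the question.
"at the embassy" is also new, but it specifies the location, which is not what the question asks about — so it is not the focus.
The constituent filling the direct object gap is "a codex"; that is the focus.

a codex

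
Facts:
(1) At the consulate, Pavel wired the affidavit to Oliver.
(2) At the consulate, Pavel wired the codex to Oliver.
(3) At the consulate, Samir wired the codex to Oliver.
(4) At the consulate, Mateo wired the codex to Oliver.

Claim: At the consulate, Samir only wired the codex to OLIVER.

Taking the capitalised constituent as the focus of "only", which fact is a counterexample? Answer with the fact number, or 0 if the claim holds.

0

The capitals mark "Oliver" as focus. So "only" rules out other recipients, with the rest (same agent, thing, setting (Samir / the codex / at the consulate)) as background.
No fact matches same agent, thing, setting (Samir / the codex / at the consulate) with a different recipient — every other fact differs on at least one backgrounded slot. So no fact refutes it.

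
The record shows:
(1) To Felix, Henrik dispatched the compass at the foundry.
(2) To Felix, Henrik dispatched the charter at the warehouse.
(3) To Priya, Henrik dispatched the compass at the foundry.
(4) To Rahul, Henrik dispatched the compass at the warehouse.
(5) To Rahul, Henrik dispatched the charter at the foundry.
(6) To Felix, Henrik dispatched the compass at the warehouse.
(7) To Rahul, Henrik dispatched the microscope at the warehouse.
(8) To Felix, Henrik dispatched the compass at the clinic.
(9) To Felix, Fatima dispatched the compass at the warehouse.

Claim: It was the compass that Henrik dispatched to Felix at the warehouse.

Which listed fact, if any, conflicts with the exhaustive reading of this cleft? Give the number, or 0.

2

Focus of the cleft: "the compass" (the thing). Presupposed background: Henrik as agent and Felix as recipient and at the warehouse as setting.
The exhaustive reading says no other thing fits that background.
Fact (2) shares the background but with thing = the charter; exhaustivity is violated.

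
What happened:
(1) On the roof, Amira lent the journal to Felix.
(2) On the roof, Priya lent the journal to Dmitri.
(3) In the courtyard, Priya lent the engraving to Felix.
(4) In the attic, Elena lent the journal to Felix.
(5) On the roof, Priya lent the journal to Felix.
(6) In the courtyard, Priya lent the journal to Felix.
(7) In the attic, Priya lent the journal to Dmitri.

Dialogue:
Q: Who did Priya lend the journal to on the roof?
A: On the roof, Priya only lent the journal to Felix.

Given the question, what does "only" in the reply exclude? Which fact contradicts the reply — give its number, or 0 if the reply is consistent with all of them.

Answering "Who did ... to ...?" puts focus on the recipient — here, "Felix".
So "only" ranges over recipients; the rest (Priya as agent and the journal as thing and on the roof as setting) is presupposed.
Fact (2) shares the background with a different recipient (Dmitri) — counterexample.
(Fact (6) would refute a reading with focus on the setting — but that is not what the question asks.)

2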